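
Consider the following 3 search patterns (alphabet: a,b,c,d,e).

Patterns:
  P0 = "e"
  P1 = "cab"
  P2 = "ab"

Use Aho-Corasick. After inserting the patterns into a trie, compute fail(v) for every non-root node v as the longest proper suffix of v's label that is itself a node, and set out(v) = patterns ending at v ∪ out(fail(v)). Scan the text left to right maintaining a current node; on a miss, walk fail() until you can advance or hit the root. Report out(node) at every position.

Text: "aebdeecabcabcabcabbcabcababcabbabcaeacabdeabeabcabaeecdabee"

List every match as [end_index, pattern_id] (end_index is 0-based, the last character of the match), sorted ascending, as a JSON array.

Build:
Trie (insert patterns):
  0='ε' goto a→5 c→2 e→1
  1='e' goto ·  ←P0
  2='c' goto a→3
  3='ca' goto b→4
  4='cab' goto ·  ←P1
  5='a' goto b→6
  6='ab' goto ·  ←P2

BFS fail/out derivation:
  fail(1) 'e': from fail(0)=0 chase 'e': 0 ⇒ 0;  out={0}∪out(0)={0}
  fail(2) 'c': from fail(0)=0 chase 'c': 0 ⇒ 0;  out=∅∪out(0)=∅
  fail(5) 'a': from fail(0)=0 chase 'a': 0 ⇒ 0;  out=∅∪out(0)=∅
  fail(3) 'ca': from fail(2)=0 chase 'a': 0 ⇒ 5;  out=∅∪out(5)=∅
  fail(6) 'ab': from fail(5)=0 chase 'b': 0 ⇒ 0;  out={2}∪out(0)={2}
  fail(4) 'cab': from fail(3)=5 chase 'b': 5 ⇒ 6;  out={1}∪out(6)={1,2}

Run:
[0] read 'a'  n0⇒n5
[1] read 'e'  n5⇒n1 ·f  emit P0@[1:1]
[2] read 'b'  n1⇒n0 ·f
[3] read 'd'  n0⇒n0
[4] read 'e'  n0⇒n1  emit P0@[4:4]
[5] read 'e'  n1⇒n1 ·f  emit P0@[5:5]
[6] read 'c'  n1⇒n2 ·f
[7] read 'a'  n2⇒n3
[8] read 'b'  n3⇒n4  emit P1@[6:8],P2@[7:8]
[9] read 'c'  n4⇒n2 ·f
[10] read 'a'  n2⇒n3
[11] read 'b'  n3⇒n4  emit P1@[9:11],P2@[10:11]
[12] read 'c'  n4⇒n2 ·f
[13] read 'a'  n2⇒n3
[14] read 'b'  n3⇒n4  emit P1@[12:14],P2@[13:14]
[15] read 'c'  n4⇒n2 ·f
[16] read 'a'  n2⇒n3
[17] read 'b'  n3⇒n4  emit P1@[15:17],P2@[16:17]
[18] read 'b'  n4⇒n0 ·f
[19] read 'c'  n0⇒n2
[20] read 'a'  n2⇒n3
[21] read 'b'  n3⇒n4  emit P1@[19:21],P2@[20:21]
[22] read 'c'  n4⇒n2 ·f
[23] read 'a'  n2⇒n3
[24] read 'b'  n3⇒n4  emit P1@[22:24],P2@[23:24]
[25] read 'a'  n4⇒n5 ·f
[26] read 'b'  n5⇒n6  emit P2@[25:26]
[27] read 'c'  n6⇒n2 ·f
[28] read 'a'  n2⇒n3
[29] read 'b'  n3⇒n4  emit P1@[27:29],P2@[28:29]
[30] read 'b'  n4⇒n0 ·f
[31] read 'a'  n0⇒n5
[32] read 'b'  n5⇒n6  emit P2@[31:32]
[33] read 'c'  n6⇒n2 ·f
[34] read 'a'  n2⇒n3
[35] read 'e'  n3⇒n1 ·f  emit P0@[35:35]
[36] read 'a'  n1⇒n5 ·f
[37] read 'c'  n5⇒n2 ·f
[38] read 'a'  n2⇒n3
[39] read 'b'  n3⇒n4  emit P1@[37:39],P2@[38:39]
[40] read 'd'  n4⇒n0 ·f
[41] read 'e'  n0⇒n1  emit P0@[41:41]
[42] read 'a'  n1⇒n5 ·f
[43] read 'b'  n5⇒n6  emit P2@[42:43]
[44] read 'e'  n6⇒n1 ·f  emit P0@[44:44]
[45] read 'a'  n1⇒n5 ·f
[46] read 'b'  n5⇒n6  emit P2@[45:46]
[47] read 'c'  n6⇒n2 ·f
[48] read 'a'  n2⇒n3
[49] read 'b'  n3⇒n4  emit P1@[47:49],P2@[48:49]
[50] read 'a'  n4⇒n5 ·f
[51] read 'e'  n5⇒n1 ·f  emit P0@[51:51]
[52] read 'e'  n1⇒n1 ·f  emit P0@[52:52]
[53] read 'c'  n1⇒n2 ·f
[54] read 'd'  n2⇒n0 ·f
[55] read 'a'  n0⇒n5
[56] read 'b'  n5⇒n6  emit P2@[55:56]
[57] read 'e'  n6⇒n1 ·f  emit P0@[57:57]
[58] read 'e'  n1⇒n1 ·f  emit P0@[58:58]

Matches: [[1,0],[4,0],[5,0],[8,1],[8,2],[11,1],[11,2],[14,1],[14,2],[17,1],[17,2],[21,1],[21,2],[24,1],[24,2],[26,2],[29,1],[29,2],[32,2],[35,0],[39,1],[39,2],[41,0],[43,2],[44,0],[46,2],[49,1],[49,2],[51,0],[52,0],[56,2],[57,0],[58,0]]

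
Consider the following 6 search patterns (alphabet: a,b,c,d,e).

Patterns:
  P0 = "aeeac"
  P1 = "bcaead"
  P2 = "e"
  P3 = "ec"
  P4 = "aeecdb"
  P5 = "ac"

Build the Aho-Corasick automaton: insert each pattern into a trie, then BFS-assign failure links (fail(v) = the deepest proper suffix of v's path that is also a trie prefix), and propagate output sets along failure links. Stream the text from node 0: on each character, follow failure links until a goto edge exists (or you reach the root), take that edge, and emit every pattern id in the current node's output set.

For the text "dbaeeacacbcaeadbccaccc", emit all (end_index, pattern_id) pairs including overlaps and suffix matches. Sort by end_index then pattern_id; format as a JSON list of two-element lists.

Construct AC machine:
Trie (insert patterns):
  n0 'ε': a→1 b→6 e→12
  n1 'a': c→17 e→2
  n2 'ae': e→3
  n3 'aee': a→4 c→14
  n4 'aeea': c→5
  n5 'aeeac': ·  [P0 ends]
  n6 'b': c→7
  n7 'bc': a→8
  n8 'bca': e→9
  n9 'bcae': a→10
  n10 'bcaea': d→11
  n11 'bcaead': ·  [P1 ends]
  n12 'e': c→13  [P2 ends]
  n13 'ec': ·  [P3 ends]
  n14 'aeec': d→15
  n15 'aeecd': b→16
  n16 'aeecdb': ·  [P4 ends]
  n17 'ac': ·  [P5 ends]

BFS fail/out derivation:
  fail(1) 'a': from fail(0)=0 chase 'a': 0 ⇒ 0;  out=∅∪out(0)=∅
  fail(6) 'b': from fail(0)=0 chase 'b': 0 ⇒ 0;  out=∅∪out(0)=∅
  fail(12) 'e': from fail(0)=0 chase 'e': 0 ⇒ 0;  out={2}∪out(0)={2}
  fail(2) 'ae': from fail(1)=0 chase 'e': 0 ⇒ 12;  out=∅∪out(12)={2}
  fail(7) 'bc': from fail(6)=0 chase 'c': 0 ⇒ 0;  out=∅∪out(0)=∅
  fail(13) 'ec': from fail(12)=0 chase 'c': 0 ⇒ 0;  out={3}∪out(0)={3}
  fail(17) 'ac': from fail(1)=0 chase 'c': 0 ⇒ 0;  out={5}∪out(0)={5}
  fail(3) 'aee': from fail(2)=12 chase 'e': 12→0 ⇒ 12;  out=∅∪out(12)={2}
  fail(8) 'bca': from fail(7)=0 chase 'a': 0 ⇒ 1;  out=∅∪out(1)=∅
  fail(4) 'aeea': from fail(3)=12 chase 'a': 12→0 ⇒ 1;  out=∅∪out(1)=∅
  fail(9) 'bcae': from fail(8)=1 chase 'e': 1 ⇒ 2;  out=∅∪out(2)={2}
  fail(14) 'aeec': from fail(3)=12 chase 'c': 12 ⇒ 13;  out=∅∪out(13)={3}
  fail(5) 'aeeac': from fail(4)=1 chase 'c': 1 ⇒ 17;  out={0}∪out(17)={0,5}
  fail(10) 'bcaea': from fail(9)=2 chase 'a': 2→12→0 ⇒ 1;  out=∅∪out(1)=∅
  fail(15) 'aeecd': from fail(14)=13 chase 'd': 13→0 ⇒ 0;  out=∅∪out(0)=∅
  fail(11) 'bcaead': from fail(10)=1 chase 'd': 1→0 ⇒ 0;  out={1}∪out(0)={1}
  fail(16) 'aeecdb': from fail(15)=0 chase 'b': 0 ⇒ 6;  out={4}∪out(6)={4}

Scan:
[0] read 'd'  n0⇒n0
[1] read 'b'  n0⇒n6
[2] read 'a'  n6⇒n1 (via fail)
[3] read 'e'  n1⇒n2  ** P2@[3:3]
[4] read 'e'  n2⇒n3  ** P2@[4:4]
[5] read 'a'  n3⇒n4
[6] read 'c'  n4⇒n5  ** P0@[2:6],P5@[5:6]
[7] read 'a'  n5⇒n1 (via fail)
[8] read 'c'  n1⇒n17  ** P5@[7:8]
[9] read 'b'  n17⇒n6 (via fail)
[10] read 'c'  n6⇒n7
[11] read 'a'  n7⇒n8
[12] read 'e'  n8⇒n9  ** P2@[12:12]
[13] read 'a'  n9⇒n10
[14] read 'd'  n10⇒n11  ** P1@[9:14]
[15] read 'b'  n11⇒n6 (via fail)
[16] read 'c'  n6⇒n7
[17] read 'c'  n7⇒n0 (via fail)
[18] read 'a'  n0⇒n1
[19] read 'c'  n1⇒n17  ** P5@[18:19]
[20] read 'c'  n17⇒n0 (via fail)
[21] read 'c'  n0⇒n0

Matches: [[3,2],[4,2],[6,0],[6,5],[8,5],[12,2],[14,1],[19,5]]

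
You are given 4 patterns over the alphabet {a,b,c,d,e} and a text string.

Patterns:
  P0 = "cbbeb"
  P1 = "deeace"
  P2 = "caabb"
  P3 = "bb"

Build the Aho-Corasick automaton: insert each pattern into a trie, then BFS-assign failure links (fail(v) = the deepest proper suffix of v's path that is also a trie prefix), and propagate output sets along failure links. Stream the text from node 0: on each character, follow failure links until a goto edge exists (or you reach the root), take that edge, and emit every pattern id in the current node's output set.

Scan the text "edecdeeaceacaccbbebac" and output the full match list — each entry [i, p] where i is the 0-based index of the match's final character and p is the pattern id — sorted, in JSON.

Build automaton:
Trie (insert patterns):
  n0 'ε': b→16 c→1 d→6
  n1 'c': a→12 b→2
  n2 'cb': b→3
  n3 'cbb': e→4
  n4 'cbbe': b→5
  n5 'cbbeb': ·  [P0 ends]
  n6 'd': e→7
  n7 'de': e→8
  n8 'dee': a→9
  n9 'deea': c→10
  n10 'deeac': e→11
  n11 'deeace': ·  [P1 ends]
  n12 'ca': a→13
  n13 'caa': b→14
  n14 'caab': b→15
  n15 'caabb': ·  [P2 ends]
  n16 'b': b→17
  n17 'bb': ·  [P3 ends]

BFS fail/out derivation:
  fail(1) 'c': from fail(0)=0 chase 'c': 0 ⇒ 0;  out=∅∪out(0)=∅
  fail(6) 'd': from fail(0)=0 chase 'd': 0 ⇒ 0;  out=∅∪out(0)=∅
  fail(16) 'b': from fail(0)=0 chase 'b': 0 ⇒ 0;  out=∅∪out(0)=∅
  fail(2) 'cb': from fail(1)=0 chase 'b': 0 ⇒ 16;  out=∅∪out(16)=∅
  fail(7) 'de': from fail(6)=0 chase 'e': 0 ⇒ 0;  out=∅∪out(0)=∅
  fail(12) 'ca': from fail(1)=0 chase 'a': 0 ⇒ 0;  out=∅∪out(0)=∅
  fail(17) 'bb': from fail(16)=0 chase 'b': 0 ⇒ 16;  out={3}∪out(16)={3}
  fail(3) 'cbb': from fail(2)=16 chase 'b': 16 ⇒ 17;  out=∅∪out(17)={3}
  fail(8) 'dee': from fail(7)=0 chase 'e': 0 ⇒ 0;  out=∅∪out(0)=∅
  fail(13) 'caa': from fail(12)=0 chase 'a': 0 ⇒ 0;  out=∅∪out(0)=∅
  fail(4) 'cbbe': from fail(3)=17 chase 'e': 17→16→0 ⇒ 0;  out=∅∪out(0)=∅
  fail(9) 'deea': from fail(8)=0 chase 'a': 0 ⇒ 0;  out=∅∪out(0)=∅
  fail(14) 'caab': from fail(13)=0 chase 'b': 0 ⇒ 16;  out=∅∪out(16)=∅
  fail(5) 'cbbeb': from fail(4)=0 chase 'b': 0 ⇒ 16;  out={0}∪out(16)={0}
  fail(10) 'deeac': from fail(9)=0 chase 'c': 0 ⇒ 1;  out=∅∪out(1)=∅
  fail(15) 'caabb': from fail(14)=16 chase 'b': 16 ⇒ 17;  out={2}∪out(17)={2,3}
  fail(11) 'deeace': from fail(10)=1 chase 'e': 1→0 ⇒ 0;  out={1}∪out(0)={1}

Run:
i=0 'e': node 0→0
i=1 'd': node 0→6
i=2 'e': node 6→7
i=3 'c': node 7→1 (via fail)
i=4 'd': node 1→6 (via fail)
i=5 'e': node 6→7
i=6 'e': node 7→8
i=7 'a': node 8→9
i=8 'c': node 9→10
i=9 'e': node 10→11  → match P1@[4:9]
i=10 'a': node 11→0 (via fail)
i=11 'c': node 0→1
i=12 'a': node 1→12
i=13 'c': node 12→1 (via fail)
i=14 'c': node 1→1 (via fail)
i=15 'b': node 1→2
i=16 'b': node 2→3  → match P3@[15:16]
i=17 'e': node 3→4
i=18 'b': node 4→5  → match P0@[14:18]
i=19 'a': node 5→0 (via fail)
i=20 'c': node 0→1

Matches: [[9,1],[16,3],[18,0]]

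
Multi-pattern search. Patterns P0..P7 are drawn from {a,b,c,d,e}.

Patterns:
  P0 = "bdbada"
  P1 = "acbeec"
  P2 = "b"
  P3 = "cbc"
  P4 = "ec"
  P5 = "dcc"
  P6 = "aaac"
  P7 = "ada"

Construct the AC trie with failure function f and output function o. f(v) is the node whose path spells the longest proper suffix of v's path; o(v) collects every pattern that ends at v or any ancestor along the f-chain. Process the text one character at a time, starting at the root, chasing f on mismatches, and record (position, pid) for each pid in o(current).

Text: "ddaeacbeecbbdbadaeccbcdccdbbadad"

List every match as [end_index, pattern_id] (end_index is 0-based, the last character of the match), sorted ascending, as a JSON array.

Construct AC machine:
Trie (insert patterns):
  n0 'ε': a→7 b→1 c→13 d→18 e→16
  n1 'b': d→2  [P2 ends]
  n2 'bd': b→3
  n3 'bdb': a→4
  n4 'bdba': d→5
  n5 'bdbad': a→6
  n6 'bdbada': ·  [P0 ends]
  n7 'a': a→21 c→8 d→24
  n8 'ac': b→9
  n9 'acb': e→10
  n10 'acbe': e→11
  n11 'acbee': c→12
  n12 'acbeec': ·  [P1 ends]
  n13 'c': b→14
  n14 'cb': c→15
  n15 'cbc': ·  [P3 ends]
  n16 'e': c→17
  n17 'ec': ·  [P4 ends]
  n18 'd': c→19
  n19 'dc': c→20
  n20 'dcc': ·  [P5 ends]
  n21 'aa': a→22
  n22 'aaa': c→23
  n23 'aaac': ·  [P6 ends]
  n24 'ad': a→25
  n25 'ada': ·  [P7 ends]

BFS fail/out derivation:
  fail(1) 'b': from fail(0)=0 chase 'b': 0 ⇒ 0;  out={2}∪out(0)={2}
  fail(7) 'a': from fail(0)=0 chase 'a': 0 ⇒ 0;  out=∅∪out(0)=∅
  fail(13) 'c': from fail(0)=0 chase 'c': 0 ⇒ 0;  out=∅∪out(0)=∅
  fail(16) 'e': from fail(0)=0 chase 'e': 0 ⇒ 0;  out=∅∪out(0)=∅
  fail(18) 'd': from fail(0)=0 chase 'd': 0 ⇒ 0;  out=∅∪out(0)=∅
  fail(2) 'bd': from fail(1)=0 chase 'd': 0 ⇒ 18;  out=∅∪out(18)=∅
  fail(8) 'ac': from fail(7)=0 chase 'c': 0 ⇒ 13;  out=∅∪out(13)=∅
  fail(14) 'cb': from fail(13)=0 chase 'b': 0 ⇒ 1;  out=∅∪out(1)={2}
  fail(17) 'ec': from fail(16)=0 chase 'c': 0 ⇒ 13;  out={4}∪out(13)={4}
  fail(19) 'dc': from fail(18)=0 chase 'c': 0 ⇒ 13;  out=∅∪out(13)=∅
  fail(21) 'aa': from fail(7)=0 chase 'a': 0 ⇒ 7;  out=∅∪out(7)=∅
  fail(24) 'ad': from fail(7)=0 chase 'd': 0 ⇒ 18;  out=∅∪out(18)=∅
  fail(3) 'bdb': from fail(2)=18 chase 'b': 18→0 ⇒ 1;  out=∅∪out(1)={2}
  fail(9) 'acb': from fail(8)=13 chase 'b': 13 ⇒ 14;  out=∅∪out(14)={2}
  fail(15) 'cbc': from fail(14)=1 chase 'c': 1→0 ⇒ 13;  out={3}∪out(13)={3}
  fail(20) 'dcc': from fail(19)=13 chase 'c': 13→0 ⇒ 13;  out={5}∪out(13)={5}
  fail(22) 'aaa': from fail(21)=7 chase 'a': 7 ⇒ 21;  out=∅∪out(21)=∅
  fail(25) 'ada': from fail(24)=18 chase 'a': 18→0 ⇒ 7;  out={7}∪out(7)={7}
  fail(4) 'bdba': from fail(3)=1 chase 'a': 1→0 ⇒ 7;  out=∅∪out(7)=∅
  fail(10) 'acbe': from fail(9)=14 chase 'e': 14→1→0 ⇒ 16;  out=∅∪out(16)=∅
  fail(23) 'aaac': from fail(22)=21 chase 'c': 21→7 ⇒ 8;  out={6}∪out(8)={6}
  fail(5) 'bdbad': from fail(4)=7 chase 'd': 7 ⇒ 24;  out=∅∪out(24)=∅
  fail(11) 'acbee': from fail(10)=16 chase 'e': 16→0 ⇒ 16;  out=∅∪out(16)=∅
  fail(6) 'bdbada': from fail(5)=24 chase 'a': 24 ⇒ 25;  out={0}∪out(25)={0,7}
  fail(12) 'acbeec': from fail(11)=16 chase 'c': 16 ⇒ 17;  out={1}∪out(17)={1,4}

Text stream:
[0] read 'd'  n0⇒n18
[1] read 'd'  n18⇒n18 ·f
[2] read 'a'  n18⇒n7 ·f
[3] read 'e'  n7⇒n16 ·f
[4] read 'a'  n16⇒n7 ·f
[5] read 'c'  n7⇒n8
[6] read 'b'  n8⇒n9  ** P2@[6:6]
[7] read 'e'  n9⇒n10
[8] read 'e'  n10⇒n11
[9] read 'c'  n11⇒n12  ** P1@[4:9],P4@[8:9]
[10] read 'b'  n12⇒n14 ·f  ** P2@[10:10]
[11] read 'b'  n14⇒n1 ·f  ** P2@[11:11]
[12] read 'd'  n1⇒n2
[13] read 'b'  n2⇒n3  ** P2@[13:13]
[14] read 'a'  n3⇒n4
[15] read 'd'  n4⇒n5
[16] read 'a'  n5⇒n6  ** P0@[11:16],P7@[14:16]
[17] read 'e'  n6⇒n16 ·f
[18] read 'c'  n16⇒n17  ** P4@[17:18]
[19] read 'c'  n17⇒n13 ·f
[20] read 'b'  n13⇒n14  ** P2@[20:20]
[21] read 'c'  n14⇒n15  ** P3@[19:21]
[22] read 'd'  n15⇒n18 ·f
[23] read 'c'  n18⇒n19
[24] read 'c'  n19⇒n20  ** P5@[22:24]
[25] read 'd'  n20⇒n18 ·f
[26] read 'b'  n18⇒n1 ·f  ** P2@[26:26]
[27] read 'b'  n1⇒n1 ·f  ** P2@[27:27]
[28] read 'a'  n1⇒n7 ·f
[29] read 'd'  n7⇒n24
[30] read 'a'  n24⇒n25  ** P7@[28:30]
[31] read 'd'  n25⇒n24 ·f

Matches: [[6,2],[9,1],[9,4],[10,2],[11,2],[13,2],[16,0],[16,7],[18,4],[20,2],[21,3],[24,5],[26,2],[27,2],[30,7]]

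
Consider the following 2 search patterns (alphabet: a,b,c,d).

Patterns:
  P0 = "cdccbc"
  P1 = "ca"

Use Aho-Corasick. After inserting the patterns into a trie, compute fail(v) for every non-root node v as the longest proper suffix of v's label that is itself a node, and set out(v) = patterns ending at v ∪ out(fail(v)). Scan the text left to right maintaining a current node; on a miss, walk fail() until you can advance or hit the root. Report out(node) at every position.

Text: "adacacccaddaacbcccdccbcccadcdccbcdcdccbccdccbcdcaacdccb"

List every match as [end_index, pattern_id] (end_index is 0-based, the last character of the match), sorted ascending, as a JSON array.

Build:
Trie (insert patterns):
  0='ε' goto c→1
  1='c' goto a→7 d→2
  2='cd' goto c→3
  3='cdc' goto c→4
  4='cdcc' goto b→5
  5='cdccb' goto c→6
  6='cdccbc' goto ·  [P0 ends]
  7='ca' goto ·  [P1 ends]

BFS fail/out derivation:
  n1('c'): parent n0 fail=0; on 'c' 0 → fail=0;  out ∅∪∅=∅
  n2('cd'): parent n1 fail=0; on 'd' 0 → fail=0;  out ∅∪∅=∅
  n7('ca'): parent n1 fail=0; on 'a' 0 → fail=0;  out {1}∪∅={1}
  n3('cdc'): parent n2 fail=0; on 'c' 0 → fail=1;  out ∅∪∅=∅
  n4('cdcc'): parent n3 fail=1; on 'c' 1→0 → fail=1;  out ∅∪∅=∅
  n5('cdccb'): parent n4 fail=1; on 'b' 1→0 → fail=0;  out ∅∪∅=∅
  n6('cdccbc'): parent n5 fail=0; on 'c' 0 → fail=1;  out {0}∪∅={0}

Run:
pos 0 'a': at 0
pos 1 'd': at 0
pos 2 'a': at 0
pos 3 'c': at 1
pos 4 'a': at 7  → match P1@[3:4]
pos 5 'c': at 1 ·f
pos 6 'c': at 1 ·f
pos 7 'c': at 1 ·f
pos 8 'a': at 7  → match P1@[7:8]
pos 9 'd': at 0 ·f
pos 10 'd': at 0
pos 11 'a': at 0
pos 12 'a': at 0
pos 13 'c': at 1
pos 14 'b': at 0 ·f
pos 15 'c': at 1
pos 16 'c': at 1 ·f
pos 17 'c': at 1 ·f
pos 18 'd': at 2
pos 19 'c': at 3
pos 20 'c': at 4
pos 21 'b': at 5
pos 22 'c': at 6  → match P0@[17:22]
pos 23 'c': at 1 ·f
pos 24 'c': at 1 ·f
pos 25 'a': at 7  → match P1@[24:25]
pos 26 'd': at 0 ·f
pos 27 'c': at 1
pos 28 'd': at 2
pos 29 'c': at 3
pos 30 'c': at 4
pos 31 'b': at 5
pos 32 'c': at 6  → match P0@[27:32]
pos 33 'd': at 2 ·f
pos 34 'c': at 3
pos 35 'd': at 2 ·f
pos 36 'c': at 3
pos 37 'c': at 4
pos 38 'b': at 5
pos 39 'c': at 6  → match P0@[34:39]
pos 40 'c': at 1 ·f
pos 41 'd': at 2
pos 42 'c': at 3
pos 43 'c': at 4
pos 44 'b': at 5
pos 45 'c': at 6  → match P0@[40:45]
pos 46 'd': at 2 ·f
pos 47 'c': at 3
pos 48 'a': at 7 ·f  → match P1@[47:48]
pos 49 'a': at 0 ·f
pos 50 'c': at 1
pos 51 'd': at 2
pos 52 'c': at 3
pos 53 'c': at 4
pos 54 'b': at 5

All matches (sorted): [[4,1],[8,1],[22,0],[25,1],[32,0],[39,0],[45,0],[48,1]]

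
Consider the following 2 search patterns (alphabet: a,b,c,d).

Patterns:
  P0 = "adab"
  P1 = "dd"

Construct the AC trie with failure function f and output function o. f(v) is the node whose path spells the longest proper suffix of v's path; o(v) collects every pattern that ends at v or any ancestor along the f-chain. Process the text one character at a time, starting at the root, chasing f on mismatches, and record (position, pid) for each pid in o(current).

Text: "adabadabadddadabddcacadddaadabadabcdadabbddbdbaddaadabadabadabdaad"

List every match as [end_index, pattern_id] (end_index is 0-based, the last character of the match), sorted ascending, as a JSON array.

Construct AC machine:
Trie (insert patterns):
  n0 'ε': a→1 d→5
  n1 'a': d→2
  n2 'ad': a→3
  n3 'ada': b→4
  n4 'adab': ·  ←P0
  n5 'd': d→6
  n6 'dd': ·  ←P1

BFS fail/out derivation:
  fail(1) 'a': from fail(0)=0 chase 'a': 0 ⇒ 0;  out=∅∪out(0)=∅
  fail(5) 'd': from fail(0)=0 chase 'd': 0 ⇒ 0;  out=∅∪out(0)=∅
  fail(2) 'ad': from fail(1)=0 chase 'd': 0 ⇒ 5;  out=∅∪out(5)=∅
  fail(6) 'dd': from fail(5)=0 chase 'd': 0 ⇒ 5;  out={1}∪out(5)={1}
  fail(3) 'ada': from fail(2)=5 chase 'a': 5→0 ⇒ 1;  out=∅∪out(1)=∅
  fail(4) 'adab': from fail(3)=1 chase 'b': 1→0 ⇒ 0;  out={0}∪out(0)={0}

Scan:
pos 0 'a': at 1
pos 1 'd': at 2
pos 2 'a': at 3
pos 3 'b': at 4  emit P0@[0:3]
pos 4 'a': at 1 (fail-walked)
pos 5 'd': at 2
pos 6 'a': at 3
pos 7 'b': at 4  emit P0@[4:7]
pos 8 'a': at 1 (fail-walked)
pos 9 'd': at 2
pos 10 'd': at 6 (fail-walked)  emit P1@[9:10]
pos 11 'd': at 6 (fail-walked)  emit P1@[10:11]
pos 12 'a': at 1 (fail-walked)
pos 13 'd': at 2
pos 14 'a': at 3
pos 15 'b': at 4  emit P0@[12:15]
pos 16 'd': at 5 (fail-walked)
pos 17 'd': at 6  emit P1@[16:17]
pos 18 'c': at 0 (fail-walked)
pos 19 'a': at 1
pos 20 'c': at 0 (fail-walked)
pos 21 'a': at 1
pos 22 'd': at 2
pos 23 'd': at 6 (fail-walked)  emit P1@[22:23]
pos 24 'd': at 6 (fail-walked)  emit P1@[23:24]
pos 25 'a': at 1 (fail-walked)
pos 26 'a': at 1 (fail-walked)
pos 27 'd': at 2
pos 28 'a': at 3
pos 29 'b': at 4  emit P0@[26:29]
pos 30 'a': at 1 (fail-walked)
pos 31 'd': at 2
pos 32 'a': at 3
pos 33 'b': at 4  emit P0@[30:33]
pos 34 'c': at 0 (fail-walked)
pos 35 'd': at 5
pos 36 'a': at 1 (fail-walked)
pos 37 'd': at 2
pos 38 'a': at 3
pos 39 'b': at 4  emit P0@[36:39]
pos 40 'b': at 0 (fail-walked)
pos 41 'd': at 5
pos 42 'd': at 6  emit P1@[41:42]
pos 43 'b': at 0 (fail-walked)
pos 44 'd': at 5
pos 45 'b': at 0 (fail-walked)
pos 46 'a': at 1
pos 47 'd': at 2
pos 48 'd': at 6 (fail-walked)  emit P1@[47:48]
pos 49 'a': at 1 (fail-walked)
pos 50 'a': at 1 (fail-walked)
pos 51 'd': at 2
pos 52 'a': at 3
pos 53 'b': at 4  emit P0@[50:53]
pos 54 'a': at 1 (fail-walked)
pos 55 'd': at 2
pos 56 'a': at 3
pos 57 'b': at 4  emit P0@[54:57]
pos 58 'a': at 1 (fail-walked)
pos 59 'd': at 2
pos 60 'a': at 3
pos 61 'b': at 4  emit P0@[58:61]
pos 62 'd': at 5 (fail-walked)
pos 63 'a': at 1 (fail-walked)
pos 64 'a': at 1 (fail-walked)
pos 65 'd': at 2

All matches (sorted): [[3,0],[7,0],[10,1],[11,1],[15,0],[17,1],[23,1],[24,1],[29,0],[33,0],[39,0],[42,1],[48,1],[53,0],[57,0],[61,0]]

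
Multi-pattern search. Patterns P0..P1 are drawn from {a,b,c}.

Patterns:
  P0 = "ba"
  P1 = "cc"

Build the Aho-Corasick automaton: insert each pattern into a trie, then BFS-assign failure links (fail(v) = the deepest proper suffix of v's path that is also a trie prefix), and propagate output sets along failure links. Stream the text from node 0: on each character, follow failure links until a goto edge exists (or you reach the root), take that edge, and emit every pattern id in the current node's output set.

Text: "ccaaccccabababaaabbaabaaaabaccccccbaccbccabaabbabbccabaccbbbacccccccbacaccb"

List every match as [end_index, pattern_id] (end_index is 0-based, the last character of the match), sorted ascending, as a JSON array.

Construct AC machine:
Trie nodes:
  n0 'ε': b→1 c→3
  n1 'b': a→2
  n2 'ba': ·  [P0 ends]
  n3 'c': c→4
  n4 'cc': ·  [P1 ends]

BFS fail/out derivation:
  fail(1) 'b': from fail(0)=0 chase 'b': 0 ⇒ 0;  out=∅∪out(0)=∅
  fail(3) 'c': from fail(0)=0 chase 'c': 0 ⇒ 0;  out=∅∪out(0)=∅
  fail(2) 'ba': from fail(1)=0 chase 'a': 0 ⇒ 0;  out={0}∪out(0)={0}
  fail(4) 'cc': from fail(3)=0 chase 'c': 0 ⇒ 3;  out={1}∪out(3)={1}

Run:
i=0 'c': node 0→3
i=1 'c': node 3→4  ** P1@[0:1]
i=2 'a': node 4→0 ·f
i=3 'a': node 0→0
i=4 'c': node 0→3
i=5 'c': node 3→4  ** P1@[4:5]
i=6 'c': node 4→4 ·f  ** P1@[5:6]
i=7 'c': node 4→4 ·f  ** P1@[6:7]
i=8 'a': node 4→0 ·f
i=9 'b': node 0→1
i=10 'a': node 1→2  ** P0@[9:10]
i=11 'b': node 2→1 ·f
i=12 'a': node 1→2  ** P0@[11:12]
i=13 'b': node 2→1 ·f
i=14 'a': node 1→2  ** P0@[13:14]
i=15 'a': node 2→0 ·f
i=16 'a': node 0→0
i=17 'b': node 0→1
i=18 'b': node 1→1 ·f
i=19 'a': node 1→2  ** P0@[18:19]
i=20 'a': node 2→0 ·f
i=21 'b': node 0→1
i=22 'a': node 1→2  ** P0@[21:22]
i=23 'a': node 2→0 ·f
i=24 'a': node 0→0
i=25 'a': node 0→0
i=26 'b': node 0→1
i=27 'a': node 1→2  ** P0@[26:27]
i=28 'c': node 2→3 ·f
i=29 'c': node 3→4  ** P1@[28:29]
i=30 'c': node 4→4 ·f  ** P1@[29:30]
i=31 'c': node 4→4 ·f  ** P1@[30:31]
i=32 'c': node 4→4 ·f  ** P1@[31:32]
i=33 'c': node 4→4 ·f  ** P1@[32:33]
i=34 'b': node 4→1 ·f
i=35 'a': node 1→2  ** P0@[34:35]
i=36 'c': node 2→3 ·f
i=37 'c': node 3→4  ** P1@[36:37]
i=38 'b': node 4→1 ·f
i=39 'c': node 1→3 ·f
i=40 'c': node 3→4  ** P1@[39:40]
i=41 'a': node 4→0 ·f
i=42 'b': node 0→1
i=43 'a': node 1→2  ** P0@[42:43]
i=44 'a': node 2→0 ·f
i=45 'b': node 0→1
i=46 'b': node 1→1 ·f
i=47 'a': node 1→2  ** P0@[46:47]
i=48 'b': node 2→1 ·f
i=49 'b': node 1→1 ·f
i=50 'c': node 1→3 ·f
i=51 'c': node 3→4  ** P1@[50:51]
i=52 'a': node 4→0 ·f
i=53 'b': node 0→1
i=54 'a': node 1→2  ** P0@[53:54]
i=55 'c': node 2→3 ·f
i=56 'c': node 3→4  ** P1@[55:56]
i=57 'b': node 4→1 ·f
i=58 'b': node 1→1 ·f
i=59 'b': node 1→1 ·f
i=60 'a': node 1→2  ** P0@[59:60]
i=61 'c': node 2→3 ·f
i=62 'c': node 3→4  ** P1@[61:62]
i=63 'c': node 4→4 ·f  ** P1@[62:63]
i=64 'c': node 4→4 ·f  ** P1@[63:64]
i=65 'c': node 4→4 ·f  ** P1@[64:65]
i=66 'c': node 4→4 ·f  ** P1@[65:66]
i=67 'c': node 4→4 ·f  ** P1@[66:67]
i=68 'b': node 4→1 ·f
i=69 'a': node 1→2  ** P0@[68:69]
i=70 'c': node 2→3 ·f
i=71 'a': node 3→0 ·f
i=72 'c': node 0→3
i=73 'c': node 3→4  ** P1@[72:73]
i=74 'b': node 4→1 ·f

Result: [[1,1],[5,1],[6,1],[7,1],[10,0],[12,0],[14,0],[19,0],[22,0],[27,0],[29,1],[30,1],[31,1],[32,1],[33,1],[35,0],[37,1],[40,1],[43,0],[47,0],[51,1],[54,0],[56,1],[60,0],[62,1],[63,1],[64,1],[65,1],[66,1],[67,1],[69,0],[73,1]]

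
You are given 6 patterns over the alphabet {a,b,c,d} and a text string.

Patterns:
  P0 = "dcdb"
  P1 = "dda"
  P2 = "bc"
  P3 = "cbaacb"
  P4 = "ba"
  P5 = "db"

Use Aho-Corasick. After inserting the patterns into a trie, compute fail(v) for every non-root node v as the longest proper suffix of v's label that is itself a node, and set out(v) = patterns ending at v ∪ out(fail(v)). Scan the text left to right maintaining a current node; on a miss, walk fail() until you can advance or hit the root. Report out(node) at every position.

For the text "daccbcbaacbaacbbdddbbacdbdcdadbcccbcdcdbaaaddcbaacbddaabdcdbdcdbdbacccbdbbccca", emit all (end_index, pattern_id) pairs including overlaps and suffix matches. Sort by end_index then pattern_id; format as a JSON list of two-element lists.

Build:
Trie nodes:
  0='ε' goto b→7 c→9 d→1
  1='d' goto b→16 c→2 d→5
  2='dc' goto d→3
  3='dcd' goto b→4
  4='dcdb' goto ·  ←P0
  5='dd' goto a→6
  6='dda' goto ·  ←P1
  7='b' goto a→15 c→8
  8='bc' goto ·  ←P2
  9='c' goto b→10
  10='cb' goto a→11
  11='cba' goto a→12
  12='cbaa' goto c→13
  13='cbaac' goto b→14
  14='cbaacb' goto ·  ←P3
  15='ba' goto ·  ←P4
  16='db' goto ·  ←P5

Failure links (BFS by depth):
  n1('d'): parent n0 fail=0; on 'd' 0 → fail=0;  out ∅∪∅=∅
  n7('b'): parent n0 fail=0; on 'b' 0 → fail=0;  out ∅∪∅=∅
  n9('c'): parent n0 fail=0; on 'c' 0 → fail=0;  out ∅∪∅=∅
  n2('dc'): parent n1 fail=0; on 'c' 0 → fail=9;  out ∅∪∅=∅
  n5('dd'): parent n1 fail=0; on 'd' 0 → fail=1;  out ∅∪∅=∅
  n8('bc'): parent n7 fail=0; on 'c' 0 → fail=9;  out {2}∪∅={2}
  n10('cb'): parent n9 fail=0; on 'b' 0 → fail=7;  out ∅∪∅=∅
  n15('ba'): parent n7 fail=0; on 'a' 0 → fail=0;  out {4}∪∅={4}
  n16('db'): parent n1 fail=0; on 'b' 0 → fail=7;  out {5}∪∅={5}
  n3('dcd'): parent n2 fail=9; on 'd' 9→0 → fail=1;  out ∅∪∅=∅
  n6('dda'): parent n5 fail=1; on 'a' 1→0 → fail=0;  out {1}∪∅={1}
  n11('cba'): parent n10 fail=7; on 'a' 7 → fail=15;  out ∅∪{4}={4}
  n4('dcdb'): parent n3 fail=1; on 'b' 1 → fail=16;  out {0}∪{5}={0,5}
  n12('cbaa'): parent n11 fail=15; on 'a' 15→0 → fail=0;  out ∅∪∅=∅
  n13('cbaac'): parent n12 fail=0; on 'c' 0 → fail=9;  out ∅∪∅=∅
  n14('cbaacb'): parent n13 fail=9; on 'b' 9 → fail=10;  out {3}∪∅={3}

Run:
i=0 'd': node 0→1
i=1 'a': node 1→0 ·f
i=2 'c': node 0→9
i=3 'c': node 9→9 ·f
i=4 'b': node 9→10
i=5 'c': node 10→8 ·f  emit P2@[4:5]
i=6 'b': node 8→10 ·f
i=7 'a': node 10→11  emit P4@[6:7]
i=8 'a': node 11→12
i=9 'c': node 12→13
i=10 'b': node 13→14  emit P3@[5:10]
i=11 'a': node 14→11 ·f  emit P4@[10:11]
i=12 'a': node 11→12
i=13 'c': node 12→13
i=14 'b': node 13→14  emit P3@[9:14]
i=15 'b': node 14→7 ·f
i=16 'd': node 7→1 ·f
i=17 'd': node 1→5
i=18 'd': node 5→5 ·f
i=19 'b': node 5→16 ·f  emit P5@[18:19]
i=20 'b': node 16→7 ·f
i=21 'a': node 7→15  emit P4@[20:21]
i=22 'c': node 15→9 ·f
i=23 'd': node 9→1 ·f
i=24 'b': node 1→16  emit P5@[23:24]
i=25 'd': node 16→1 ·f
i=26 'c': node 1→2
i=27 'd': node 2→3
i=28 'a': node 3→0 ·f
i=29 'd': node 0→1
i=30 'b': node 1→16  emit P5@[29:30]
i=31 'c': node 16→8 ·f  emit P2@[30:31]
i=32 'c': node 8→9 ·f
i=33 'c': node 9→9 ·f
i=34 'b': node 9→10
i=35 'c': node 10→8 ·f  emit P2@[34:35]
i=36 'd': node 8→1 ·f
i=37 'c': node 1→2
i=38 'd': node 2→3
i=39 'b': node 3→4  emit P0@[36:39],P5@[38:39]
i=40 'a': node 4→15 ·f  emit P4@[39:40]
i=41 'a': node 15→0 ·f
i=42 'a': node 0→0
i=43 'd': node 0→1
i=44 'd': node 1→5
i=45 'c': node 5→2 ·f
i=46 'b': node 2→10 ·f
i=47 'a': node 10→11  emit P4@[46:47]
i=48 'a': node 11→12
i=49 'c': node 12→13
i=50 'b': node 13→14  emit P3@[45:50]
i=51 'd': node 14→1 ·f
i=52 'd': node 1→5
i=53 'a': node 5→6  emit P1@[51:53]
i=54 'a': node 6→0 ·f
i=55 'b': node 0→7
i=56 'd': node 7→1 ·f
i=57 'c': node 1→2
i=58 'd': node 2→3
i=59 'b': node 3→4  emit P0@[56:59],P5@[58:59]
i=60 'd': node 4→1 ·f
i=61 'c': node 1→2
i=62 'd': node 2→3
i=63 'b': node 3→4  emit P0@[60:63],P5@[62:63]
i=64 'd': node 4→1 ·f
i=65 'b': node 1→16  emit P5@[64:65]
i=66 'a': node 16→15 ·f  emit P4@[65:66]
i=67 'c': node 15→9 ·f
i=68 'c': node 9→9 ·f
i=69 'c': node 9→9 ·f
i=70 'b': node 9→10
i=71 'd': node 10→1 ·f
i=72 'b': node 1→16  emit P5@[71:72]
i=73 'b': node 16→7 ·f
i=74 'c': node 7→8  emit P2@[73:74]
i=75 'c': node 8→9 ·f
i=76 'c': node 9→9 ·f
i=77 'a': node 9→0 ·f

Result: [[5,2],[7,4],[10,3],[11,4],[14,3],[19,5],[21,4],[24,5],[30,5],[31,2],[35,2],[39,0],[39,5],[40,4],[47,4],[50,3],[53,1],[59,0],[59,5],[63,0],[63,5],[65,5],[66,4],[72,5],[74,2]]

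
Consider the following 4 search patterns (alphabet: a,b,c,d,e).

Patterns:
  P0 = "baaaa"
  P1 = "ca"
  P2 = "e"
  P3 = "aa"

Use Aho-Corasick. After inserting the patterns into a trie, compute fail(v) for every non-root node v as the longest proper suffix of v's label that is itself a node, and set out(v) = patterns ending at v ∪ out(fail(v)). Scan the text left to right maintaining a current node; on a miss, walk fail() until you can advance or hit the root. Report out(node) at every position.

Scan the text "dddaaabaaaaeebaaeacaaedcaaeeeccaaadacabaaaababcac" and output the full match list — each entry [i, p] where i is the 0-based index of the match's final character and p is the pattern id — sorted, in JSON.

Construct AC machine:
Trie (insert patterns):
  n0 'ε': a→9 b→1 c→6 e→8
  n1 'b': a→2
  n2 'ba': a→3
  n3 'baa': a→4
  n4 'baaa': a→5
  n5 'baaaa': ·  ←P0
  n6 'c': a→7
  n7 'ca': ·  ←P1
  n8 'e': ·  ←P2
  n9 'a': a→10
  n10 'aa': ·  ←P3

Failure links (BFS by depth):
  n1('b'): parent n0 fail=0; on 'b' 0 → fail=0;  out ∅∪∅=∅
  n6('c'): parent n0 fail=0; on 'c' 0 → fail=0;  out ∅∪∅=∅
  n8('e'): parent n0 fail=0; on 'e' 0 → fail=0;  out {2}∪∅={2}
  n9('a'): parent n0 fail=0; on 'a' 0 → fail=0;  out ∅∪∅=∅
  n2('ba'): parent n1 fail=0; on 'a' 0 → fail=9;  out ∅∪∅=∅
  n7('ca'): parent n6 fail=0; on 'a' 0 → fail=9;  out {1}∪∅={1}
  n10('aa'): parent n9 fail=0; on 'a' 0 → fail=9;  out {3}∪∅={3}
  n3('baa'): parent n2 fail=9; on 'a' 9 → fail=10;  out ∅∪{3}={3}
  n4('baaa'): parent n3 fail=10; on 'a' 10→9 → fail=10;  out ∅∪{3}={3}
  n5('baaaa'): parent n4 fail=10; on 'a' 10→9 → fail=10;  out {0}∪{3}={0,3}

Scan:
i=0 'd': node 0→0
i=1 'd': node 0→0
i=2 'd': node 0→0
i=3 'a': node 0→9
i=4 'a': node 9→10  ** P3@[3:4]
i=5 'a': node 10→10 (via fail)  ** P3@[4:5]
i=6 'b': node 10→1 (via fail)
i=7 'a': node 1→2
i=8 'a': node 2→3  ** P3@[7:8]
i=9 'a': node 3→4  ** P3@[8:9]
i=10 'a': node 4→5  ** P0@[6:10],P3@[9:10]
i=11 'e': node 5→8 (via fail)  ** P2@[11:11]
i=12 'e': node 8→8 (via fail)  ** P2@[12:12]
i=13 'b': node 8→1 (via fail)
i=14 'a': node 1→2
i=15 'a': node 2→3  ** P3@[14:15]
i=16 'e': node 3→8 (via fail)  ** P2@[16:16]
i=17 'a': node 8→9 (via fail)
i=18 'c': node 9→6 (via fail)
i=19 'a': node 6→7  ** P1@[18:19]
i=20 'a': node 7→10 (via fail)  ** P3@[19:20]
i=21 'e': node 10→8 (via fail)  ** P2@[21:21]
i=22 'd': node 8→0 (via fail)
i=23 'c': node 0→6
i=24 'a': node 6→7  ** P1@[23:24]
i=25 'a': node 7→10 (via fail)  ** P3@[24:25]
i=26 'e': node 10→8 (via fail)  ** P2@[26:26]
i=27 'e': node 8→8 (via fail)  ** P2@[27:27]
i=28 'e': node 8→8 (via fail)  ** P2@[28:28]
i=29 'c': node 8→6 (via fail)
i=30 'c': node 6→6 (via fail)
i=31 'a': node 6→7  ** P1@[30:31]
i=32 'a': node 7→10 (via fail)  ** P3@[31:32]
i=33 'a': node 10→10 (via fail)  ** P3@[32:33]
i=34 'd': node 10→0 (via fail)
i=35 'a': node 0→9
i=36 'c': node 9→6 (via fail)
i=37 'a': node 6→7  ** P1@[36:37]
i=38 'b': node 7→1 (via fail)
i=39 'a': node 1→2
i=40 'a': node 2→3  ** P3@[39:40]
i=41 'a': node 3→4  ** P3@[40:41]
i=42 'a': node 4→5  ** P0@[38:42],P3@[41:42]
i=43 'b': node 5→1 (via fail)
i=44 'a': node 1→2
i=45 'b': node 2→1 (via fail)
i=46 'c': node 1→6 (via fail)
i=47 'a': node 6→7  ** P1@[46:47]
i=48 'c': node 7→6 (via fail)

All matches (sorted): [[4,3],[5,3],[8,3],[9,3],[10,0],[10,3],[11,2],[12,2],[15,3],[16,2],[19,1],[20,3],[21,2],[24,1],[25,3],[26,2],[27,2],[28,2],[31,1],[32,3],[33,3],[37,1],[40,3],[41,3],[42,0],[42,3],[47,1]]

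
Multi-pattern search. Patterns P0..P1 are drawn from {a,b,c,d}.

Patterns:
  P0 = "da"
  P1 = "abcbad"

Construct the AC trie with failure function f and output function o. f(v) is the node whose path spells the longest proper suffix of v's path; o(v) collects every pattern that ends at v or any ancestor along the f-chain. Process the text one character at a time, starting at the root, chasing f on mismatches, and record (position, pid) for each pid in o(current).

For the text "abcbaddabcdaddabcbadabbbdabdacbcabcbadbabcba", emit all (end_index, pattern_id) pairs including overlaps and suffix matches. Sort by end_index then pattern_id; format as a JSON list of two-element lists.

Build automaton:
Trie nodes:
  n0 'ε': a→3 d→1
  n1 'd': a→2
  n2 'da': ·  ←P0
  n3 'a': b→4
  n4 'ab': c→5
  n5 'abc': b→6
  n6 'abcb': a→7
  n7 'abcba': d→8
  n8 'abcbad': ·  ←P1

Failure links (BFS by depth):
  n1('d'): parent n0 fail=0; on 'd' 0 → fail=0;  out ∅∪∅=∅
  n3('a'): parent n0 fail=0; on 'a' 0 → fail=0;  out ∅∪∅=∅
  n2('da'): parent n1 fail=0; on 'a' 0 → fail=3;  out {0}∪∅={0}
  n4('ab'): parent n3 fail=0; on 'b' 0 → fail=0;  out ∅∪∅=∅
  n5('abc'): parent n4 fail=0; on 'c' 0 → fail=0;  out ∅∪∅=∅
  n6('abcb'): parent n5 fail=0; on 'b' 0 → fail=0;  out ∅∪∅=∅
  n7('abcba'): parent n6 fail=0; on 'a' 0 → fail=3;  out ∅∪∅=∅
  n8('abcbad'): parent n7 fail=3; on 'd' 3→0 → fail=1;  out {1}∪∅={1}

Run:
[0] read 'a'  n0⇒n3
[1] read 'b'  n3⇒n4
[2] read 'c'  n4⇒n5
[3] read 'b'  n5⇒n6
[4] read 'a'  n6⇒n7
[5] read 'd'  n7⇒n8  emit P1@[0:5]
[6] read 'd'  n8⇒n1 (fail-walked)
[7] read 'a'  n1⇒n2  emit P0@[6:7]
[8] read 'b'  n2⇒n4 (fail-walked)
[9] read 'c'  n4⇒n5
[10] read 'd'  n5⇒n1 (fail-walked)
[11] read 'a'  n1⇒n2  emit P0@[10:11]
[12] read 'd'  n2⇒n1 (fail-walked)
[13] read 'd'  n1⇒n1 (fail-walked)
[14] read 'a'  n1⇒n2  emit P0@[13:14]
[15] read 'b'  n2⇒n4 (fail-walked)
[16] read 'c'  n4⇒n5
[17] read 'b'  n5⇒n6
[18] read 'a'  n6⇒n7
[19] read 'd'  n7⇒n8  emit P1@[14:19]
[20] read 'a'  n8⇒n2 (fail-walked)  emit P0@[19:20]
[21] read 'b'  n2⇒n4 (fail-walked)
[22] read 'b'  n4⇒n0 (fail-walked)
[23] read 'b'  n0⇒n0
[24] read 'd'  n0⇒n1
[25] read 'a'  n1⇒n2  emit P0@[24:25]
[26] read 'b'  n2⇒n4 (fail-walked)
[27] read 'd'  n4⇒n1 (fail-walked)
[28] read 'a'  n1⇒n2  emit P0@[27:28]
[29] read 'c'  n2⇒n0 (fail-walked)
[30] read 'b'  n0⇒n0
[31] read 'c'  n0⇒n0
[32] read 'a'  n0⇒n3
[33] read 'b'  n3⇒n4
[34] read 'c'  n4⇒n5
[35] read 'b'  n5⇒n6
[36] read 'a'  n6⇒n7
[37] read 'd'  n7⇒n8  emit P1@[32:37]
[38] read 'b'  n8⇒n0 (fail-walked)
[39] read 'a'  n0⇒n3
[40] read 'b'  n3⇒n4
[41] read 'c'  n4⇒n5
[42] read 'b'  n5⇒n6
[43] read 'a'  n6⇒n7

All matches (sorted): [[5,1],[7,0],[11,0],[14,0],[19,1],[20,0],[25,0],[28,0],[37,1]]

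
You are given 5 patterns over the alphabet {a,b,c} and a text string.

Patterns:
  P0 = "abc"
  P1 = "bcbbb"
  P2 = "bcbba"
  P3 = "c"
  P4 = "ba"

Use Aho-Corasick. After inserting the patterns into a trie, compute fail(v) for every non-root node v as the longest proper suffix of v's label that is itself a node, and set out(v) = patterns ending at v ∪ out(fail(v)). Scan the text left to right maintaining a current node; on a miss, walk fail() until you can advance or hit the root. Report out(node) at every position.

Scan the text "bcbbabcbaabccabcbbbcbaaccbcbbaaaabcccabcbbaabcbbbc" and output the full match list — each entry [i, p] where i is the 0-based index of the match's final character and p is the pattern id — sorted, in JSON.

Build automaton:
Trie (insert patterns):
  0='ε' goto a→1 b→4 c→10
  1='a' goto b→2
  2='ab' goto c→3
  3='abc' goto ·  ←P0
  4='b' goto a→11 c→5
  5='bc' goto b→6
  6='bcb' goto b→7
  7='bcbb' goto a→9 b→8
  8='bcbbb' goto ·  ←P1
  9='bcbba' goto ·  ←P2
  10='c' goto ·  ←P3
  11='ba' goto ·  ←P4

Failure links (BFS by depth):
  fail(1) 'a': from fail(0)=0 chase 'a': 0 ⇒ 0;  out=∅∪out(0)=∅
  fail(4) 'b': from fail(0)=0 chase 'b': 0 ⇒ 0;  out=∅∪out(0)=∅
  fail(10) 'c': from fail(0)=0 chase 'c': 0 ⇒ 0;  out={3}∪out(0)={3}
  fail(2) 'ab': from fail(1)=0 chase 'b': 0 ⇒ 4;  out=∅∪out(4)=∅
  fail(5) 'bc': from fail(4)=0 chase 'c': 0 ⇒ 10;  out=∅∪out(10)={3}
  fail(11) 'ba': from fail(4)=0 chase 'a': 0 ⇒ 1;  out={4}∪out(1)={4}
  fail(3) 'abc': from fail(2)=4 chase 'c': 4 ⇒ 5;  out={0}∪out(5)={0,3}
  fail(6) 'bcb': from fail(5)=10 chase 'b': 10→0 ⇒ 4;  out=∅∪out(4)=∅
  fail(7) 'bcbb': from fail(6)=4 chase 'b': 4→0 ⇒ 4;  out=∅∪out(4)=∅
  fail(8) 'bcbbb': from fail(7)=4 chase 'b': 4→0 ⇒ 4;  out={1}∪out(4)={1}
  fail(9) 'bcbba': from fail(7)=4 chase 'a': 4 ⇒ 11;  out={2}∪out(11)={2,4}

Scan:
[0] read 'b'  n0⇒n4
[1] read 'c'  n4⇒n5  emit P3@[1:1]
[2] read 'b'  n5⇒n6
[3] read 'b'  n6⇒n7
[4] read 'a'  n7⇒n9  emit P2@[0:4],P4@[3:4]
[5] read 'b'  n9⇒n2 ·f
[6] read 'c'  n2⇒n3  emit P0@[4:6],P3@[6:6]
[7] read 'b'  n3⇒n6 ·f
[8] read 'a'  n6⇒n11 ·f  emit P4@[7:8]
[9] read 'a'  n11⇒n1 ·f
[10] read 'b'  n1⇒n2
[11] read 'c'  n2⇒n3  emit P0@[9:11],P3@[11:11]
[12] read 'c'  n3⇒n10 ·f  emit P3@[12:12]
[13] read 'a'  n10⇒n1 ·f
[14] read 'b'  n1⇒n2
[15] read 'c'  n2⇒n3  emit P0@[13:15],P3@[15:15]
[16] read 'b'  n3⇒n6 ·f
[17] read 'b'  n6⇒n7
[18] read 'b'  n7⇒n8  emit P1@[14:18]
[19] read 'c'  n8⇒n5 ·f  emit P3@[19:19]
[20] read 'b'  n5⇒n6
[21] read 'a'  n6⇒n11 ·f  emit P4@[20:21]
[22] read 'a'  n11⇒n1 ·f
[23] read 'c'  n1⇒n10 ·f  emit P3@[23:23]
[24] read 'c'  n10⇒n10 ·f  emit P3@[24:24]
[25] read 'b'  n10⇒n4 ·f
[26] read 'c'  n4⇒n5  emit P3@[26:26]
[27] read 'b'  n5⇒n6
[28] read 'b'  n6⇒n7
[29] read 'a'  n7⇒n9  emit P2@[25:29],P4@[28:29]
[30] read 'a'  n9⇒n1 ·f
[31] read 'a'  n1⇒n1 ·f
[32] read 'a'  n1⇒n1 ·f
[33] read 'b'  n1⇒n2
[34] read 'c'  n2⇒n3  emit P0@[32:34],P3@[34:34]
[35] read 'c'  n3⇒n10 ·f  emit P3@[35:35]
[36] read 'c'  n10⇒n10 ·f  emit P3@[36:36]
[37] read 'a'  n10⇒n1 ·f
[38] read 'b'  n1⇒n2
[39] read 'c'  n2⇒n3  emit P0@[37:39],P3@[39:39]
[40] read 'b'  n3⇒n6 ·f
[41] read 'b'  n6⇒n7
[42] read 'a'  n7⇒n9  emit P2@[38:42],P4@[41:42]
[43] read 'a'  n9⇒n1 ·f
[44] read 'b'  n1⇒n2
[45] read 'c'  n2⇒n3  emit P0@[43:45],P3@[45:45]
[46] read 'b'  n3⇒n6 ·f
[47] read 'b'  n6⇒n7
[48] read 'b'  n7⇒n8  emit P1@[44:48]
[49] read 'c'  n8⇒n5 ·f  emit P3@[49:49]

Matches: [[1,3],[4,2],[4,4],[6,0],[6,3],[8,4],[11,0],[11,3],[12,3],[15,0],[15,3],[18,1],[19,3],[21,4],[23,3],[24,3],[26,3],[29,2],[29,4],[34,0],[34,3],[35,3],[36,3],[39,0],[39,3],[42,2],[42,4],[45,0],[45,3],[48,1],[49,3]]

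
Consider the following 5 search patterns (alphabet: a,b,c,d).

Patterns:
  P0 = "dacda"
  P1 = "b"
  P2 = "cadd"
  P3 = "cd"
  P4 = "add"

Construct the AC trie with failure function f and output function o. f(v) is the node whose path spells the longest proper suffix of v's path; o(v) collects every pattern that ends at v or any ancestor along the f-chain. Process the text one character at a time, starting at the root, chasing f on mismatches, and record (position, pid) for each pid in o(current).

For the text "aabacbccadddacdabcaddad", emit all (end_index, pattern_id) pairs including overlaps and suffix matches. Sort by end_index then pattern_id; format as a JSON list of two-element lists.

Construct AC machine:
Trie nodes:
  n0 'ε': a→12 b→6 c→7 d→1
  n1 'd': a→2
  n2 'da': c→3
  n3 'dac': d→4
  n4 'dacd': a→5
  n5 'dacda': ·  [P0 ends]
  n6 'b': ·  [P1 ends]
  n7 'c': a→8 d→11
  n8 'ca': d→9
  n9 'cad': d→10
  n10 'cadd': ·  [P2 ends]
  n11 'cd': ·  [P3 ends]
  n12 'a': d→13
  n13 'ad': d→14
  n14 'add': ·  [P4 ends]

BFS fail/out derivation:
  fail(1) 'd': from fail(0)=0 chase 'd': 0 ⇒ 0;  out=∅∪out(0)=∅
  fail(6) 'b': from fail(0)=0 chase 'b': 0 ⇒ 0;  out={1}∪out(0)={1}
  fail(7) 'c': from fail(0)=0 chase 'c': 0 ⇒ 0;  out=∅∪out(0)=∅
  fail(12) 'a': from fail(0)=0 chase 'a': 0 ⇒ 0;  out=∅∪out(0)=∅
  fail(2) 'da': from fail(1)=0 chase 'a': 0 ⇒ 12;  out=∅∪out(12)=∅
  fail(8) 'ca': from fail(7)=0 chase 'a': 0 ⇒ 12;  out=∅∪out(12)=∅
  fail(11) 'cd': from fail(7)=0 chase 'd': 0 ⇒ 1;  out={3}∪out(1)={3}
  fail(13) 'ad': from fail(12)=0 chase 'd': 0 ⇒ 1;  out=∅∪out(1)=∅
  fail(3) 'dac': from fail(2)=12 chase 'c': 12→0 ⇒ 7;  out=∅∪out(7)=∅
  fail(9) 'cad': from fail(8)=12 chase 'd': 12 ⇒ 13;  out=∅∪out(13)=∅
  fail(14) 'add': from fail(13)=1 chase 'd': 1→0 ⇒ 1;  out={4}∪out(1)={4}
  fail(4) 'dacd': from fail(3)=7 chase 'd': 7 ⇒ 11;  out=∅∪out(11)={3}
  fail(10) 'cadd': from fail(9)=13 chase 'd': 13 ⇒ 14;  out={2}∪out(14)={2,4}
  fail(5) 'dacda': from fail(4)=11 chase 'a': 11→1 ⇒ 2;  out={0}∪out(2)={0}

Scan:
i=0 'a': node 0→12
i=1 'a': node 12→12 ·f
i=2 'b': node 12→6 ·f  emit P1@[2:2]
i=3 'a': node 6→12 ·f
i=4 'c': node 12→7 ·f
i=5 'b': node 7→6 ·f  emit P1@[5:5]
i=6 'c': node 6→7 ·f
i=7 'c': node 7→7 ·f
i=8 'a': node 7→8
i=9 'd': node 8→9
i=10 'd': node 9→10  emit P2@[7:10],P4@[8:10]
i=11 'd': node 10→1 ·f
i=12 'a': node 1→2
i=13 'c': node 2→3
i=14 'd': node 3→4  emit P3@[13:14]
i=15 'a': node 4→5  emit P0@[11:15]
i=16 'b': node 5→6 ·f  emit P1@[16:16]
i=17 'c': node 6→7 ·f
i=18 'a': node 7→8
i=19 'd': node 8→9
i=20 'd': node 9→10  emit P2@[17:20],P4@[18:20]
i=21 'a': node 10→2 ·f
i=22 'd': node 2→13 ·f

All matches (sorted): [[2,1],[5,1],[10,2],[10,4],[14,3],[15,0],[16,1],[20,2],[20,4]]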